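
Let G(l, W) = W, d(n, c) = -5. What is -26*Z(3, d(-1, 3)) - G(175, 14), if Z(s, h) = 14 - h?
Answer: -508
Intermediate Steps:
-26*Z(3, d(-1, 3)) - G(175, 14) = -26*(14 - 1*(-5)) - 1*14 = -26*(14 + 5) - 14 = -26*19 - 14 = -494 - 14 = -508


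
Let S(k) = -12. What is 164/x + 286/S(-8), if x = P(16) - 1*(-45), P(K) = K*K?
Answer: -42059/1806 ≈ -23.288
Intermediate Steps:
P(K) = K²
x = 301 (x = 16² - 1*(-45) = 256 + 45 = 301)
164/x + 286/S(-8) = 164/301 + 286/(-12) = 164*(1/301) + 286*(-1/12) = 164/301 - 143/6 = -42059/1806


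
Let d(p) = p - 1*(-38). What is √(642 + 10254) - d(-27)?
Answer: -11 + 4*√681 ≈ 93.384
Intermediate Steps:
d(p) = 38 + p (d(p) = p + 38 = 38 + p)
√(642 + 10254) - d(-27) = √(642 + 10254) - (38 - 27) = √10896 - 1*11 = 4*√681 - 11 = -11 + 4*√681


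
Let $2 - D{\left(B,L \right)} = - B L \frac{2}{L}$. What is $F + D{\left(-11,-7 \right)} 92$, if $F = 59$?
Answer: $-1781$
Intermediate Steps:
$D{\left(B,L \right)} = 2 + 2 B$ ($D{\left(B,L \right)} = 2 - - B L \frac{2}{L} = 2 - - B 2 = 2 - - 2 B = 2 + 2 B$)
$F + D{\left(-11,-7 \right)} 92 = 59 + \left(2 + 2 \left(-11\right)\right) 92 = 59 + \left(2 - 22\right) 92 = 59 - 1840 = -1781$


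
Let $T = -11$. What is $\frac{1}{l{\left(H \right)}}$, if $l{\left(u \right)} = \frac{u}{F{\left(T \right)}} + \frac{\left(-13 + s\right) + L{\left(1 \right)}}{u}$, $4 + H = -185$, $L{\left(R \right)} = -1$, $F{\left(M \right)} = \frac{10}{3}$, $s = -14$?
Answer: $- \frac{270}{15269} \approx -0.017683$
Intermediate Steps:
$F{\left(M \right)} = \frac{10}{3}$ ($F{\left(M \right)} = 10 \cdot \frac{1}{3} = \frac{10}{3}$)
$H = -189$ ($H = -4 - 185 = -189$)
$l{\left(u \right)} = - \frac{28}{u} + \frac{3 u}{10}$ ($l{\left(u \right)} = \frac{u}{\frac{10}{3}} + \frac{\left(-13 - 14\right) - 1}{u} = u \frac{3}{10} + \frac{-27 - 1}{u} = \frac{3 u}{10} - \frac{28}{u} = - \frac{28}{u} + \frac{3 u}{10}$)
$\frac{1}{l{\left(H \right)}} = \frac{1}{- \frac{28}{-189} + \frac{3}{10} \left(-189\right)} = \frac{1}{\left(-28\right) \left(- \frac{1}{189}\right) - \frac{567}{10}} = \frac{1}{\frac{4}{27} - \frac{567}{10}} = \frac{1}{- \frac{15269}{270}} = - \frac{270}{15269}$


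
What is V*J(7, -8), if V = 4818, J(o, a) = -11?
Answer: -52998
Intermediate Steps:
V*J(7, -8) = 4818*(-11) = -52998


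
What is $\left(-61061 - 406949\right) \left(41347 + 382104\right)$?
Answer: $-198179302510$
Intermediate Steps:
$\left(-61061 - 406949\right) \left(41347 + 382104\right) = \left(-468010\right) 423451 = -198179302510$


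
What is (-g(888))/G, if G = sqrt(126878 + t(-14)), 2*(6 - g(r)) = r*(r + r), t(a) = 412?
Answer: 131423*sqrt(127290)/21215 ≈ 2210.2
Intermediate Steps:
g(r) = 6 - r**2 (g(r) = 6 - r*(r + r)/2 = 6 - r*2*r/2 = 6 - r**2)
G = sqrt(127290) (G = sqrt(126878 + 412) = sqrt(127290) ≈ 356.78)
(-g(888))/G = (-(6 - 1*888**2))/(sqrt(127290)) = (-(6 - 1*788544))*(sqrt(127290)/127290) = (-(6 - 788544))*(sqrt(127290)/127290) = (-1*(-788538))*(sqrt(127290)/127290) = 788538*(sqrt(127290)/127290) = 131423*sqrt(127290)/21215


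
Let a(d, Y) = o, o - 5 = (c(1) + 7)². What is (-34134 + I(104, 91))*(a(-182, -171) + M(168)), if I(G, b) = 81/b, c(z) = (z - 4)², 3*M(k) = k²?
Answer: -30033006597/91 ≈ -3.3003e+8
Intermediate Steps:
M(k) = k²/3
c(z) = (-4 + z)²
o = 261 (o = 5 + ((-4 + 1)² + 7)² = 5 + ((-3)² + 7)² = 5 + (9 + 7)² = 5 + 16² = 5 + 256 = 261)
a(d, Y) = 261
(-34134 + I(104, 91))*(a(-182, -171) + M(168)) = (-34134 + 81/91)*(261 + (⅓)*168²) = (-34134 + 81*(1/91))*(261 + (⅓)*28224) = (-34134 + 81/91)*(261 + 9408) = -3106113/91*9669 = -30033006597/91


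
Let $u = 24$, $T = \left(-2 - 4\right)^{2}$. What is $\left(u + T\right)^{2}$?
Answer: $3600$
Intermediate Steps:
$T = 36$ ($T = \left(-6\right)^{2} = 36$)
$\left(u + T\right)^{2} = \left(24 + 36\right)^{2} = 60^{2} = 3600$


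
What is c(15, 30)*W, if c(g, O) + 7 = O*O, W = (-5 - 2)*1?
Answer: -6251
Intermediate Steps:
W = -7 (W = -7*1 = -7)
c(g, O) = -7 + O² (c(g, O) = -7 + O*O = -7 + O²)
c(15, 30)*W = (-7 + 30²)*(-7) = (-7 + 900)*(-7) = 893*(-7) = -6251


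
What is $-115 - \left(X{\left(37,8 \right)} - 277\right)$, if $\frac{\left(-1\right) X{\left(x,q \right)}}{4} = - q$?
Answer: $130$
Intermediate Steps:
$X{\left(x,q \right)} = 4 q$ ($X{\left(x,q \right)} = - 4 \left(- q\right) = 4 q$)
$-115 - \left(X{\left(37,8 \right)} - 277\right) = -115 - \left(4 \cdot 8 - 277\right) = -115 - \left(32 - 277\right) = -115 - -245 = -115 + 245 = 130$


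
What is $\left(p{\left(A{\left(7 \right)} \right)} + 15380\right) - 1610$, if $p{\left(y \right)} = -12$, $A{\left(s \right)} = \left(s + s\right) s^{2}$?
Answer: $13758$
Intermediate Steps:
$A{\left(s \right)} = 2 s^{3}$ ($A{\left(s \right)} = 2 s s^{2} = 2 s^{3}$)
$\left(p{\left(A{\left(7 \right)} \right)} + 15380\right) - 1610 = \left(-12 + 15380\right) - 1610 = 15368 - 1610 = 13758$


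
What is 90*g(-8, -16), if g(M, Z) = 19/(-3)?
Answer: -570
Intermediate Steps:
g(M, Z) = -19/3 (g(M, Z) = 19*(-1/3) = -19/3)
90*g(-8, -16) = 90*(-19/3) = -570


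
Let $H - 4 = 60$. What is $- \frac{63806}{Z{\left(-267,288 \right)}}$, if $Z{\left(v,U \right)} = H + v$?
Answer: $\frac{63806}{203} \approx 314.32$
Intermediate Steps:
$H = 64$ ($H = 4 + 60 = 64$)
$Z{\left(v,U \right)} = 64 + v$
$- \frac{63806}{Z{\left(-267,288 \right)}} = - \frac{63806}{64 - 267} = - \frac{63806}{-203} = \left(-63806\right) \left(- \frac{1}{203}\right) = \frac{63806}{203}$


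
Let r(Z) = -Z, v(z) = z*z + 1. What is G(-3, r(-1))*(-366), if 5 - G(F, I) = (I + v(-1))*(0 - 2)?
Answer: -4026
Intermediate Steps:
v(z) = 1 + z**2 (v(z) = z**2 + 1 = 1 + z**2)
G(F, I) = 9 + 2*I (G(F, I) = 5 - (I + (1 + (-1)**2))*(0 - 2) = 5 - (I + (1 + 1))*(-2) = 5 - (I + 2)*(-2) = 5 - (2 + I)*(-2) = 5 - (-4 - 2*I) = 5 + (4 + 2*I) = 9 + 2*I)
G(-3, r(-1))*(-366) = (9 + 2*(-1*(-1)))*(-366) = (9 + 2*1)*(-366) = (9 + 2)*(-366) = 11*(-366) = -4026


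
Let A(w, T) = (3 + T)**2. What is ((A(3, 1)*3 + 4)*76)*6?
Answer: 23712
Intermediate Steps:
((A(3, 1)*3 + 4)*76)*6 = (((3 + 1)**2*3 + 4)*76)*6 = ((4**2*3 + 4)*76)*6 = ((16*3 + 4)*76)*6 = ((48 + 4)*76)*6 = (52*76)*6 = 3952*6 = 23712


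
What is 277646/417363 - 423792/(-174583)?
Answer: 225347372114/72864484629 ≈ 3.0927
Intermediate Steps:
277646/417363 - 423792/(-174583) = 277646*(1/417363) - 423792*(-1/174583) = 277646/417363 + 423792/174583 = 225347372114/72864484629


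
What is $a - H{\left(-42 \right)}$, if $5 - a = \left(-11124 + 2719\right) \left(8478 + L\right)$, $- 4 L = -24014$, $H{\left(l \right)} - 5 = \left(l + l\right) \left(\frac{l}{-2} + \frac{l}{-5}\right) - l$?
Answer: $\frac{1217194351}{10} \approx 1.2172 \cdot 10^{8}$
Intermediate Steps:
$H{\left(l \right)} = 5 - l - \frac{7 l^{2}}{5}$ ($H{\left(l \right)} = 5 - \left(l - \left(l + l\right) \left(\frac{l}{-2} + \frac{l}{-5}\right)\right) = 5 - \left(l - 2 l \left(l \left(- \frac{1}{2}\right) + l \left(- \frac{1}{5}\right)\right)\right) = 5 - \left(l - 2 l \left(- \frac{l}{2} - \frac{l}{5}\right)\right) = 5 + \left(2 l \left(- \frac{7 l}{10}\right) - l\right) = 5 - \left(l + \frac{7 l^{2}}{5}\right) = 5 - l - \frac{7 l^{2}}{5}$)
$L = \frac{12007}{2}$ ($L = \left(- \frac{1}{4}\right) \left(-24014\right) = \frac{12007}{2} \approx 6003.5$)
$a = \frac{243434025}{2}$ ($a = 5 - \left(-11124 + 2719\right) \left(8478 + \frac{12007}{2}\right) = 5 - \left(-8405\right) \frac{28963}{2} = 5 - - \frac{243434015}{2} = 5 + \frac{243434015}{2} = \frac{243434025}{2} \approx 1.2172 \cdot 10^{8}$)
$a - H{\left(-42 \right)} = \frac{243434025}{2} - \left(5 - -42 - \frac{7 \left(-42\right)^{2}}{5}\right) = \frac{243434025}{2} - \left(5 + 42 - \frac{12348}{5}\right) = \frac{243434025}{2} - - \frac{12113}{5} = \frac{243434025}{2} + \frac{12113}{5} = \frac{1217194351}{10}$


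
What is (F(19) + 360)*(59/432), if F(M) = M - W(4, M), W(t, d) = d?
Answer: 295/6 ≈ 49.167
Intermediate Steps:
F(M) = 0 (F(M) = M - M = 0)
(F(19) + 360)*(59/432) = (0 + 360)*(59/432) = 360*(59*(1/432)) = 360*(59/432) = 295/6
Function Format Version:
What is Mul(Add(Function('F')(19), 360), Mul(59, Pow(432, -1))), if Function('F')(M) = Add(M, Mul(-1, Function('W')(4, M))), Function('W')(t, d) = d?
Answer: Rational(295, 6) ≈ 49.167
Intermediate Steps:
Function('F')(M) = 0 (Function('F')(M) = Add(M, Mul(-1, M)) = 0)
Mul(Add(Function('F')(19), 360), Mul(59, Pow(432, -1))) = Mul(Add(0, 360), Mul(59, Pow(432, -1))) = Mul(360, Mul(59, Rational(1, 432))) = Mul(360, Rational(59, 432)) = Rational(295, 6)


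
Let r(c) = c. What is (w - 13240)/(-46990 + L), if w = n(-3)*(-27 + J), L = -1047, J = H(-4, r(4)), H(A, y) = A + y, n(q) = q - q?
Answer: 13240/48037 ≈ 0.27562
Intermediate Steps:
n(q) = 0
J = 0 (J = -4 + 4 = 0)
w = 0 (w = 0*(-27 + 0) = 0*(-27) = 0)
(w - 13240)/(-46990 + L) = (0 - 13240)/(-46990 - 1047) = -13240/(-48037) = -13240*(-1/48037) = 13240/48037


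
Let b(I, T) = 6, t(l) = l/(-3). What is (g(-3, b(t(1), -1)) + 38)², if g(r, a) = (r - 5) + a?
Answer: 1296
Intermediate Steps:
t(l) = -l/3 (t(l) = l*(-⅓) = -l/3)
g(r, a) = -5 + a + r (g(r, a) = (-5 + r) + a = -5 + a + r)
(g(-3, b(t(1), -1)) + 38)² = ((-5 + 6 - 3) + 38)² = (-2 + 38)² = 36² = 1296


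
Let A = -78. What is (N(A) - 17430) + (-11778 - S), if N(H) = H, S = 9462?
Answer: -38748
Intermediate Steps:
(N(A) - 17430) + (-11778 - S) = (-78 - 17430) + (-11778 - 1*9462) = -17508 + (-11778 - 9462) = -17508 - 21240 = -38748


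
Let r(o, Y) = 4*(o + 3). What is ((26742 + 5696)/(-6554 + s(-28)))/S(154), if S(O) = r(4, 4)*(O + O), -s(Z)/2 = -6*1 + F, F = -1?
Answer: -331/575520 ≈ -0.00057513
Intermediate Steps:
r(o, Y) = 12 + 4*o (r(o, Y) = 4*(3 + o) = 12 + 4*o)
s(Z) = 14 (s(Z) = -2*(-6*1 - 1) = -2*(-6 - 1) = -2*(-7) = 14)
S(O) = 56*O (S(O) = (12 + 4*4)*(O + O) = (12 + 16)*(2*O) = 28*(2*O) = 56*O)
((26742 + 5696)/(-6554 + s(-28)))/S(154) = ((26742 + 5696)/(-6554 + 14))/((56*154)) = (32438/(-6540))/8624 = (32438*(-1/6540))*(1/8624) = -16219/3270*1/8624 = -331/575520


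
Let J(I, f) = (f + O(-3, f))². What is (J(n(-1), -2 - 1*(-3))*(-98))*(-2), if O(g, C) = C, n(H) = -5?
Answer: 784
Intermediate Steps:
J(I, f) = 4*f² (J(I, f) = (f + f)² = (2*f)² = 4*f²)
(J(n(-1), -2 - 1*(-3))*(-98))*(-2) = ((4*(-2 - 1*(-3))²)*(-98))*(-2) = ((4*(-2 + 3)²)*(-98))*(-2) = ((4*1²)*(-98))*(-2) = ((4*1)*(-98))*(-2) = (4*(-98))*(-2) = -392*(-2) = 784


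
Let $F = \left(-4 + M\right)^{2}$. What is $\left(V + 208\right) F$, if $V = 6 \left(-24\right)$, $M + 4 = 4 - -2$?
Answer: $256$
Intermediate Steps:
$M = 2$ ($M = -4 + \left(4 - -2\right) = -4 + \left(4 + 2\right) = -4 + 6 = 2$)
$F = 4$ ($F = \left(-4 + 2\right)^{2} = \left(-2\right)^{2} = 4$)
$V = -144$
$\left(V + 208\right) F = \left(-144 + 208\right) 4 = 64 \cdot 4 = 256$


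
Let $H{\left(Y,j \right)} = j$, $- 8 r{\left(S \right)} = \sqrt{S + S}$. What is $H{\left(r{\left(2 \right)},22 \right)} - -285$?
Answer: $307$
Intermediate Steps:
$r{\left(S \right)} = - \frac{\sqrt{2} \sqrt{S}}{8}$ ($r{\left(S \right)} = - \frac{\sqrt{S + S}}{8} = - \frac{\sqrt{2 S}}{8} = - \frac{\sqrt{2} \sqrt{S}}{8}$)
$H{\left(r{\left(2 \right)},22 \right)} - -285 = 22 - -285 = 22 + 285 = 307$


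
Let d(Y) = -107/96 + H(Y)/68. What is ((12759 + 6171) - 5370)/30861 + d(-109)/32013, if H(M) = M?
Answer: 8744546425/19905427296 ≈ 0.43930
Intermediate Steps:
d(Y) = -107/96 + Y/68
((12759 + 6171) - 5370)/30861 + d(-109)/32013 = ((12759 + 6171) - 5370)/30861 + (-107/96 + (1/68)*(-109))/32013 = (18930 - 5370)*(1/30861) + (-107/96 - 109/68)*(1/32013) = 13560*(1/30861) - 4435/1632*1/32013 = 4520/10287 - 4435/52245216 = 8744546425/19905427296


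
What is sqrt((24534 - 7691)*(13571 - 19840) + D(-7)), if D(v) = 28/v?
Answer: I*sqrt(105588771) ≈ 10276.0*I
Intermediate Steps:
sqrt((24534 - 7691)*(13571 - 19840) + D(-7)) = sqrt((24534 - 7691)*(13571 - 19840) + 28/(-7)) = sqrt(16843*(-6269) + 28*(-1/7)) = sqrt(-105588767 - 4) = sqrt(-105588771) = I*sqrt(105588771)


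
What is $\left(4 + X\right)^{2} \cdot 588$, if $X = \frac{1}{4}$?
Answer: $\frac{42483}{4} \approx 10621.0$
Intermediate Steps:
$X = \frac{1}{4} \approx 0.25$
$\left(4 + X\right)^{2} \cdot 588 = \left(4 + \frac{1}{4}\right)^{2} \cdot 588 = \left(\frac{17}{4}\right)^{2} \cdot 588 = \frac{289}{16} \cdot 588 = \frac{42483}{4}$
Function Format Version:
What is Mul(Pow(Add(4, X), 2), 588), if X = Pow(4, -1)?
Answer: Rational(42483, 4) ≈ 10621.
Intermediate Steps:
X = Rational(1, 4) ≈ 0.25000
Mul(Pow(Add(4, X), 2), 588) = Mul(Pow(Add(4, Rational(1, 4)), 2), 588) = Mul(Pow(Rational(17, 4), 2), 588) = Mul(Rational(289, 16), 588) = Rational(42483, 4)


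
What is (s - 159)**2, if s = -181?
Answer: 115600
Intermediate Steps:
(s - 159)**2 = (-181 - 159)**2 = (-340)**2 = 115600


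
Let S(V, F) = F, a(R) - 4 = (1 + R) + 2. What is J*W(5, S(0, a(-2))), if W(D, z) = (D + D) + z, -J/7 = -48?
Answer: 5040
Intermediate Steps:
a(R) = 7 + R (a(R) = 4 + ((1 + R) + 2) = 4 + (3 + R) = 7 + R)
J = 336 (J = -7*(-48) = 336)
W(D, z) = z + 2*D (W(D, z) = 2*D + z = z + 2*D)
J*W(5, S(0, a(-2))) = 336*((7 - 2) + 2*5) = 336*(5 + 10) = 336*15 = 5040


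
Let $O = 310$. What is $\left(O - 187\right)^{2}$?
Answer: $15129$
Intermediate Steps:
$\left(O - 187\right)^{2} = \left(310 - 187\right)^{2} = 123^{2} = 15129$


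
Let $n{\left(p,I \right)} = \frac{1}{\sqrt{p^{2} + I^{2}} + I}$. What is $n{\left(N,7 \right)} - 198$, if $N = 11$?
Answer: $- \frac{23965}{121} + \frac{\sqrt{170}}{121} \approx -197.95$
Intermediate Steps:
$n{\left(p,I \right)} = \frac{1}{I + \sqrt{I^{2} + p^{2}}}$ ($n{\left(p,I \right)} = \frac{1}{\sqrt{I^{2} + p^{2}} + I} = \frac{1}{I + \sqrt{I^{2} + p^{2}}}$)
$n{\left(N,7 \right)} - 198 = \frac{1}{7 + \sqrt{7^{2} + 11^{2}}} - 198 = \frac{1}{7 + \sqrt{49 + 121}} - 198 = \frac{1}{7 + \sqrt{170}} - 198 = -198 + \frac{1}{7 + \sqrt{170}}$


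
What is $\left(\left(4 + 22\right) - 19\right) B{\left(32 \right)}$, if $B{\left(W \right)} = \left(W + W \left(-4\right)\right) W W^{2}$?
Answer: $-22020096$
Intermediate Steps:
$B{\left(W \right)} = - 3 W^{4}$ ($B{\left(W \right)} = \left(W - 4 W\right) W W^{2} = - 3 W W W^{2} = - 3 W^{2} W^{2} = - 3 W^{4}$)
$\left(\left(4 + 22\right) - 19\right) B{\left(32 \right)} = \left(\left(4 + 22\right) - 19\right) \left(- 3 \cdot 32^{4}\right) = \left(26 - 19\right) \left(\left(-3\right) 1048576\right) = 7 \left(-3145728\right) = -22020096$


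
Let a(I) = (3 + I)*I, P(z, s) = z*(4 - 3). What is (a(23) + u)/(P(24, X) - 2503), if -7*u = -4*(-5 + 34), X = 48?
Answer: -4302/17353 ≈ -0.24791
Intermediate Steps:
P(z, s) = z (P(z, s) = z*1 = z)
u = 116/7 (u = -(-4)*(-5 + 34)/7 = -(-4)*29/7 = -1/7*(-116) = 116/7 ≈ 16.571)
a(I) = I*(3 + I)
(a(23) + u)/(P(24, X) - 2503) = (23*(3 + 23) + 116/7)/(24 - 2503) = (23*26 + 116/7)/(-2479) = (598 + 116/7)*(-1/2479) = (4302/7)*(-1/2479) = -4302/17353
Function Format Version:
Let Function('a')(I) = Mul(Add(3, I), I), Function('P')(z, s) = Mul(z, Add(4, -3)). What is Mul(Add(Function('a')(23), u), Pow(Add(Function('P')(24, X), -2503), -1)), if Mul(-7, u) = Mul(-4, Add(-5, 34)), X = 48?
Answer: Rational(-4302, 17353) ≈ -0.24791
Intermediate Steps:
Function('P')(z, s) = z (Function('P')(z, s) = Mul(z, 1) = z)
u = Rational(116, 7) (u = Mul(Rational(-1, 7), Mul(-4, Add(-5, 34))) = Mul(Rational(-1, 7), Mul(-4, 29)) = Mul(Rational(-1, 7), -116) = Rational(116, 7) ≈ 16.571)
Function('a')(I) = Mul(I, Add(3, I))
Mul(Add(Function('a')(23), u), Pow(Add(Function('P')(24, X), -2503), -1)) = Mul(Add(Mul(23, Add(3, 23)), Rational(116, 7)), Pow(Add(24, -2503), -1)) = Mul(Add(Mul(23, 26), Rational(116, 7)), Pow(-2479, -1)) = Mul(Add(598, Rational(116, 7)), Rational(-1, 2479)) = Mul(Rational(4302, 7), Rational(-1, 2479)) = Rational(-4302, 17353)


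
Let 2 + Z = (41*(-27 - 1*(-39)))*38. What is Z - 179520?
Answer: -160826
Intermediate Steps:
Z = 18694 (Z = -2 + (41*(-27 - 1*(-39)))*38 = -2 + (41*(-27 + 39))*38 = -2 + (41*12)*38 = -2 + 492*38 = -2 + 18696 = 18694)
Z - 179520 = 18694 - 179520 = -160826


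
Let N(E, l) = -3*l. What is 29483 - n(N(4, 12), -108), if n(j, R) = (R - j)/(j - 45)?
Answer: 265339/9 ≈ 29482.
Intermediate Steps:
n(j, R) = (R - j)/(-45 + j)
29483 - n(N(4, 12), -108) = 29483 - (-108 - (-3)*12)/(-45 - 3*12) = 29483 - (-108 - 1*(-36))/(-45 - 36) = 29483 - (-108 + 36)/(-81) = 29483 - (-1)*(-72)/81 = 29483 - 1*8/9 = 29483 - 8/9 = 265339/9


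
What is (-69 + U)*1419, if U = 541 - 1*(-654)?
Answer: 1597794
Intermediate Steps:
U = 1195 (U = 541 + 654 = 1195)
(-69 + U)*1419 = (-69 + 1195)*1419 = 1126*1419 = 1597794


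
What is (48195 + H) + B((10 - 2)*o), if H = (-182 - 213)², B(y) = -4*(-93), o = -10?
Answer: 204592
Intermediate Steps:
B(y) = 372
H = 156025 (H = (-395)² = 156025)
(48195 + H) + B((10 - 2)*o) = (48195 + 156025) + 372 = 204220 + 372 = 204592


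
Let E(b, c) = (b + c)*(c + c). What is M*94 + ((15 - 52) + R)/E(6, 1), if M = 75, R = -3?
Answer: 49330/7 ≈ 7047.1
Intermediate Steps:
E(b, c) = 2*c*(b + c) (E(b, c) = (b + c)*(2*c) = 2*c*(b + c))
M*94 + ((15 - 52) + R)/E(6, 1) = 75*94 + ((15 - 52) - 3)/((2*1*(6 + 1))) = 7050 + (-37 - 3)/((2*1*7)) = 7050 - 40/14 = 7050 - 40*1/14 = 7050 - 20/7 = 49330/7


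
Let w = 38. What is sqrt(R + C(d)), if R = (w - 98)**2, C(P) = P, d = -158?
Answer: sqrt(3442) ≈ 58.669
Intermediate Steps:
R = 3600 (R = (38 - 98)**2 = (-60)**2 = 3600)
sqrt(R + C(d)) = sqrt(3600 - 158) = sqrt(3442)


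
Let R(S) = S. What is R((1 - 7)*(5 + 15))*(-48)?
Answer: 5760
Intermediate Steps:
R((1 - 7)*(5 + 15))*(-48) = ((1 - 7)*(5 + 15))*(-48) = -6*20*(-48) = -120*(-48) = 5760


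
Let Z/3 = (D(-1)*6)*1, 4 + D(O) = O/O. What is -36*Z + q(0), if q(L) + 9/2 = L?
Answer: 3879/2 ≈ 1939.5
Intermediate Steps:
D(O) = -3 (D(O) = -4 + O/O = -4 + 1 = -3)
q(L) = -9/2 + L
Z = -54 (Z = 3*(-3*6*1) = 3*(-18*1) = 3*(-18) = -54)
-36*Z + q(0) = -36*(-54) + (-9/2 + 0) = 1944 - 9/2 = 3879/2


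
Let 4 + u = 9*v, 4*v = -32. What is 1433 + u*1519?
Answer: -114011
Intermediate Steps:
v = -8 (v = (¼)*(-32) = -8)
u = -76 (u = -4 + 9*(-8) = -4 - 72 = -76)
1433 + u*1519 = 1433 - 76*1519 = 1433 - 115444 = -114011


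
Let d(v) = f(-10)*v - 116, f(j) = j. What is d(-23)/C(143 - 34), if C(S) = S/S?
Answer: 114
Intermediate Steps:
C(S) = 1
d(v) = -116 - 10*v (d(v) = -10*v - 116 = -116 - 10*v)
d(-23)/C(143 - 34) = (-116 - 10*(-23))/1 = (-116 + 230)*1 = 114*1 = 114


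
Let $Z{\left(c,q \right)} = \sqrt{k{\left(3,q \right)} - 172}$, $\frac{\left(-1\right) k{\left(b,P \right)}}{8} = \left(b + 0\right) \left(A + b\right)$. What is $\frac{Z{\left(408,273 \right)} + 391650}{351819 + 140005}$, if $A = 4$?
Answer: $\frac{195825}{245912} + \frac{i \sqrt{85}}{245912} \approx 0.79632 + 3.7491 \cdot 10^{-5} i$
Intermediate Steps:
$k{\left(b,P \right)} = - 8 b \left(4 + b\right)$ ($k{\left(b,P \right)} = - 8 \left(b + 0\right) \left(4 + b\right) = - 8 b \left(4 + b\right)$)
$Z{\left(c,q \right)} = 2 i \sqrt{85}$ ($Z{\left(c,q \right)} = \sqrt{\left(-8\right) 3 \left(4 + 3\right) - 172} = \sqrt{\left(-8\right) 3 \cdot 7 - 172} = \sqrt{-168 - 172} = \sqrt{-340} = 2 i \sqrt{85}$)
$\frac{Z{\left(408,273 \right)} + 391650}{351819 + 140005} = \frac{2 i \sqrt{85} + 391650}{351819 + 140005} = \frac{391650 + 2 i \sqrt{85}}{491824} = \left(391650 + 2 i \sqrt{85}\right) \frac{1}{491824} = \frac{195825}{245912} + \frac{i \sqrt{85}}{245912}$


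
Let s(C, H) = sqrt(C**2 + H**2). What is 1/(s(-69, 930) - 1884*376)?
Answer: -236128/167269007265 - sqrt(96629)/167269007265 ≈ -1.4135e-6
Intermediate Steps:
1/(s(-69, 930) - 1884*376) = 1/(sqrt((-69)**2 + 930**2) - 1884*376) = 1/(sqrt(4761 + 864900) - 708384) = 1/(sqrt(869661) - 708384) = 1/(3*sqrt(96629) - 708384) = 1/(-708384 + 3*sqrt(96629))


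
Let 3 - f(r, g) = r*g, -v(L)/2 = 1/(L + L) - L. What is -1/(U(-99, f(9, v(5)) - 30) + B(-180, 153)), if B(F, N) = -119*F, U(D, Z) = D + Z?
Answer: -5/106029 ≈ -4.7157e-5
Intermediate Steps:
v(L) = -1/L + 2*L (v(L) = -2*(1/(L + L) - L) = -2*(1/(2*L) - L) = -1/L + 2*L)
f(r, g) = 3 - g*r (f(r, g) = 3 - r*g = 3 - g*r)
-1/(U(-99, f(9, v(5)) - 30) + B(-180, 153)) = -1/((-99 + ((3 - 1*(-1/5 + 2*5)*9) - 30)) - 119*(-180)) = -1/((-99 + ((3 - 1*(-1*1/5 + 10)*9) - 30)) + 21420) = -1/((-99 + ((3 - 1*(-1/5 + 10)*9) - 30)) + 21420) = -1/((-99 + ((3 - 1*49/5*9) - 30)) + 21420) = -1/((-99 + ((3 - 441/5) - 30)) + 21420) = -1/((-99 + (-426/5 - 30)) + 21420) = -1/((-99 - 576/5) + 21420) = -1/(-1071/5 + 21420) = -1/106029/5 = -1*5/106029 = -5/106029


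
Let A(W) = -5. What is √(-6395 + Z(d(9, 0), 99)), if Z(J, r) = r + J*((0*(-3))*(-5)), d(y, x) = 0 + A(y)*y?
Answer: 2*I*√1574 ≈ 79.347*I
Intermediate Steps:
d(y, x) = -5*y (d(y, x) = 0 - 5*y = -5*y)
Z(J, r) = r (Z(J, r) = r + J*(0*(-5)) = r + J*0 = r + 0 = r)
√(-6395 + Z(d(9, 0), 99)) = √(-6395 + 99) = √(-6296) = 2*I*√1574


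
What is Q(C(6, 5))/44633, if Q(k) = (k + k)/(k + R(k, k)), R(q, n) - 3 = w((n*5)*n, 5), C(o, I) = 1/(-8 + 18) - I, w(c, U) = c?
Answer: -196/105467779 ≈ -1.8584e-6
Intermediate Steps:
C(o, I) = ⅒ - I (C(o, I) = 1/10 - I = ⅒ - I)
R(q, n) = 3 + 5*n² (R(q, n) = 3 + (n*5)*n = 3 + (5*n)*n = 3 + 5*n²)
Q(k) = 2*k/(3 + k + 5*k²) (Q(k) = (k + k)/(k + (3 + 5*k²)) = (2*k)/(3 + k + 5*k²) = 2*k/(3 + k + 5*k²))
Q(C(6, 5))/44633 = (2*(⅒ - 1*5)/(3 + (⅒ - 1*5) + 5*(⅒ - 1*5)²))/44633 = (2*(⅒ - 5)/(3 + (⅒ - 5) + 5*(⅒ - 5)²))*(1/44633) = (2*(-49/10)/(3 - 49/10 + 5*(-49/10)²))*(1/44633) = (2*(-49/10)/(3 - 49/10 + 5*(2401/100)))*(1/44633) = (2*(-49/10)/(3 - 49/10 + 2401/20))*(1/44633) = (2*(-49/10)/(2363/20))*(1/44633) = (2*(-49/10)*(20/2363))*(1/44633) = -196/2363*1/44633 = -196/105467779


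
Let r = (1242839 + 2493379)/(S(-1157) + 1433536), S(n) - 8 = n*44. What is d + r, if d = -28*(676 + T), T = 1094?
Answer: -34259851971/691318 ≈ -49557.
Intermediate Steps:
S(n) = 8 + 44*n (S(n) = 8 + n*44 = 8 + 44*n)
r = 1868109/691318 (r = (1242839 + 2493379)/((8 + 44*(-1157)) + 1433536) = 3736218/((8 - 50908) + 1433536) = 3736218/(-50900 + 1433536) = 3736218/1382636 = 3736218*(1/1382636) = 1868109/691318 ≈ 2.7022)
d = -49560 (d = -28*(676 + 1094) = -28*1770 = -49560)
d + r = -49560 + 1868109/691318 = -34259851971/691318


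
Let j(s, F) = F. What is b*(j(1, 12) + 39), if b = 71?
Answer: 3621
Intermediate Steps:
b*(j(1, 12) + 39) = 71*(12 + 39) = 71*51 = 3621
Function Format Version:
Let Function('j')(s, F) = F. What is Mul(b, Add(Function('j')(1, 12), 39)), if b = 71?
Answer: 3621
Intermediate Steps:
Mul(b, Add(Function('j')(1, 12), 39)) = Mul(71, Add(12, 39)) = Mul(71, 51) = 3621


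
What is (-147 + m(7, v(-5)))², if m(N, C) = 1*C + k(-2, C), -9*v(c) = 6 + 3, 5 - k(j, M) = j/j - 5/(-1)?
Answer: 22201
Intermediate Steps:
k(j, M) = -1 (k(j, M) = 5 - (j/j - 5/(-1)) = 5 - (1 - 5*(-1)) = 5 - (1 + 5) = 5 - 1*6 = 5 - 6 = -1)
v(c) = -1 (v(c) = -(6 + 3)/9 = -⅑*9 = -1)
m(N, C) = -1 + C (m(N, C) = 1*C - 1 = C - 1 = -1 + C)
(-147 + m(7, v(-5)))² = (-147 + (-1 - 1))² = (-147 - 2)² = (-149)² = 22201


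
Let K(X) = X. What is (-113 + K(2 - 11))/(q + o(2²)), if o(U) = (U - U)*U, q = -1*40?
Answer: 61/20 ≈ 3.0500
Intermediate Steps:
q = -40
o(U) = 0 (o(U) = 0*U = 0)
(-113 + K(2 - 11))/(q + o(2²)) = (-113 + (2 - 11))/(-40 + 0) = (-113 - 9)/(-40) = -122*(-1/40) = 61/20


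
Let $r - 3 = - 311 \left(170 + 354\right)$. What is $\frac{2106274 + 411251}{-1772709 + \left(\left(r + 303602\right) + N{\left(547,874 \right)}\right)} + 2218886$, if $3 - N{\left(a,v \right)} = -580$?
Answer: $\frac{724015341637}{326297} \approx 2.2189 \cdot 10^{6}$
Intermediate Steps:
$r = -162961$ ($r = 3 - 311 \left(170 + 354\right) = 3 - 162964 = -162961$)
$N{\left(a,v \right)} = 583$ ($N{\left(a,v \right)} = 3 - -580 = 3 + 580 = 583$)
$\frac{2106274 + 411251}{-1772709 + \left(\left(r + 303602\right) + N{\left(547,874 \right)}\right)} + 2218886 = \frac{2106274 + 411251}{-1772709 + \left(\left(-162961 + 303602\right) + 583\right)} + 2218886 = \frac{2517525}{-1772709 + \left(140641 + 583\right)} + 2218886 = \frac{2517525}{-1772709 + 141224} + 2218886 = \frac{2517525}{-1631485} + 2218886 = 2517525 \left(- \frac{1}{1631485}\right) + 2218886 = - \frac{503505}{326297} + 2218886 = \frac{724015341637}{326297}$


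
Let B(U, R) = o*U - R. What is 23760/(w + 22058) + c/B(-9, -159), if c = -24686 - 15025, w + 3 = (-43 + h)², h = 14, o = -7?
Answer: -697491/3922 ≈ -177.84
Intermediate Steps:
B(U, R) = -R - 7*U (B(U, R) = -7*U - R = -R - 7*U)
w = 838 (w = -3 + (-43 + 14)² = -3 + (-29)² = -3 + 841 = 838)
c = -39711
23760/(w + 22058) + c/B(-9, -159) = 23760/(838 + 22058) - 39711/(-1*(-159) - 7*(-9)) = 23760/22896 - 39711/(159 + 63) = 23760*(1/22896) - 39711/222 = 55/53 - 39711*1/222 = 55/53 - 13237/74 = -697491/3922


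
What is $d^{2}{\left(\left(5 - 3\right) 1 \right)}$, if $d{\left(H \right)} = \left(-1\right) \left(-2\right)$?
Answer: $4$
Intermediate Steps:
$d{\left(H \right)} = 2$
$d^{2}{\left(\left(5 - 3\right) 1 \right)} = 2^{2} = 4$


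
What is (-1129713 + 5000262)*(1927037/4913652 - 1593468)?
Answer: -10101804277937262117/1637884 ≈ -6.1676e+12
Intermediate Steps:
(-1129713 + 5000262)*(1927037/4913652 - 1593468) = 3870549*(1927037*(1/4913652) - 1593468) = 3870549*(1927037/4913652 - 1593468) = 3870549*(-7829745298099/4913652) = -10101804277937262117/1637884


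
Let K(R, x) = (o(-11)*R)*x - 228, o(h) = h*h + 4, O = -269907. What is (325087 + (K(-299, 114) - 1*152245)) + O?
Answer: -4358043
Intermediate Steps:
o(h) = 4 + h² (o(h) = h² + 4 = 4 + h²)
K(R, x) = -228 + 125*R*x (K(R, x) = ((4 + (-11)²)*R)*x - 228 = ((4 + 121)*R)*x - 228 = (125*R)*x - 228 = 125*R*x - 228 = -228 + 125*R*x)
(325087 + (K(-299, 114) - 1*152245)) + O = (325087 + ((-228 + 125*(-299)*114) - 1*152245)) - 269907 = (325087 + ((-228 - 4260750) - 152245)) - 269907 = (325087 + (-4260978 - 152245)) - 269907 = (325087 - 4413223) - 269907 = -4088136 - 269907 = -4358043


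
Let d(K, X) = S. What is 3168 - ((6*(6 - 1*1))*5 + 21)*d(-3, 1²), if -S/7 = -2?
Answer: 774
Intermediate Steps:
S = 14 (S = -7*(-2) = 14)
d(K, X) = 14
3168 - ((6*(6 - 1*1))*5 + 21)*d(-3, 1²) = 3168 - ((6*(6 - 1*1))*5 + 21)*14 = 3168 - ((6*(6 - 1))*5 + 21)*14 = 3168 - ((6*5)*5 + 21)*14 = 3168 - (30*5 + 21)*14 = 3168 - (150 + 21)*14 = 3168 - 171*14 = 3168 - 1*2394 = 3168 - 2394 = 774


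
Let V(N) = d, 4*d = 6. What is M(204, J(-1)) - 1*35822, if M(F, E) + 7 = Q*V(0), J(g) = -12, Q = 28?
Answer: -35787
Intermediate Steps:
d = 3/2 (d = (¼)*6 = 3/2 ≈ 1.5000)
V(N) = 3/2
M(F, E) = 35 (M(F, E) = -7 + 28*(3/2) = -7 + 42 = 35)
M(204, J(-1)) - 1*35822 = 35 - 1*35822 = 35 - 35822 = -35787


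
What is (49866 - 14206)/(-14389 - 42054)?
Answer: -35660/56443 ≈ -0.63179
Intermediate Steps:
(49866 - 14206)/(-14389 - 42054) = 35660/(-56443) = 35660*(-1/56443) = -35660/56443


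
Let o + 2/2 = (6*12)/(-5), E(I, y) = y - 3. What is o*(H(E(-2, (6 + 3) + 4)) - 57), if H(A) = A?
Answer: 3619/5 ≈ 723.80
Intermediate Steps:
E(I, y) = -3 + y
o = -77/5 (o = -1 + (6*12)/(-5) = -1 + 72*(-⅕) = -1 - 72/5 = -77/5 ≈ -15.400)
o*(H(E(-2, (6 + 3) + 4)) - 57) = -77*((-3 + ((6 + 3) + 4)) - 57)/5 = -77*((-3 + (9 + 4)) - 57)/5 = -77*((-3 + 13) - 57)/5 = -77*(10 - 57)/5 = -77/5*(-47) = 3619/5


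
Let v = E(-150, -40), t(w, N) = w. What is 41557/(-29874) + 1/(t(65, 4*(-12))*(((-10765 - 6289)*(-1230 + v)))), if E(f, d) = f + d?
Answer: -2515931425751/1808622745800 ≈ -1.3911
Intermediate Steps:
E(f, d) = d + f
v = -190 (v = -40 - 150 = -190)
41557/(-29874) + 1/(t(65, 4*(-12))*(((-10765 - 6289)*(-1230 + v)))) = 41557/(-29874) + 1/(65*(((-10765 - 6289)*(-1230 - 190)))) = 41557*(-1/29874) + 1/(65*((-17054*(-1420)))) = -41557/29874 + (1/65)/24216680 = -41557/29874 + (1/65)*(1/24216680) = -41557/29874 + 1/1574084200 = -2515931425751/1808622745800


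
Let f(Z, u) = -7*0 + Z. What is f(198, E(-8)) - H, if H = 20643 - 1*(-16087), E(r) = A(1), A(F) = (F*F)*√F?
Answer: -36532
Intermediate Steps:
A(F) = F^(5/2) (A(F) = F²*√F = F^(5/2))
E(r) = 1 (E(r) = 1^(5/2) = 1)
f(Z, u) = Z (f(Z, u) = 0 + Z = Z)
H = 36730 (H = 20643 + 16087 = 36730)
f(198, E(-8)) - H = 198 - 1*36730 = 198 - 36730 = -36532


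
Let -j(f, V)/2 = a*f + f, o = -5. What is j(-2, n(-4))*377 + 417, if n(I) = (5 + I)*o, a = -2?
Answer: -1091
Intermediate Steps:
n(I) = -25 - 5*I (n(I) = (5 + I)*(-5) = -25 - 5*I)
j(f, V) = 2*f (j(f, V) = -2*(-2*f + f) = -(-2)*f = 2*f)
j(-2, n(-4))*377 + 417 = (2*(-2))*377 + 417 = -4*377 + 417 = -1508 + 417 = -1091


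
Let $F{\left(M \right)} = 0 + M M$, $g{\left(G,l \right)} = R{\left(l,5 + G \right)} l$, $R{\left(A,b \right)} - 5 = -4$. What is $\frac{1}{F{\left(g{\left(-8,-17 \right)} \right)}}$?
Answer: $\frac{1}{289} \approx 0.0034602$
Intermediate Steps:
$R{\left(A,b \right)} = 1$ ($R{\left(A,b \right)} = 5 - 4 = 1$)
$g{\left(G,l \right)} = l$ ($g{\left(G,l \right)} = 1 l = l$)
$F{\left(M \right)} = M^{2}$ ($F{\left(M \right)} = 0 + M^{2} = M^{2}$)
$\frac{1}{F{\left(g{\left(-8,-17 \right)} \right)}} = \frac{1}{\left(-17\right)^{2}} = \frac{1}{289}$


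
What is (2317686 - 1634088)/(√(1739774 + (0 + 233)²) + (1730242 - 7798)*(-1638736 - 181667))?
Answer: -714483464626355112/3277208348110505626870187 - 227866*√1794063/3277208348110505626870187 ≈ -2.1802e-7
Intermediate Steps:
(2317686 - 1634088)/(√(1739774 + (0 + 233)²) + (1730242 - 7798)*(-1638736 - 181667)) = 683598/(√(1739774 + 233²) + 1722444*(-1820403)) = 683598/(√(1739774 + 54289) - 3135542224932) = 683598/(√1794063 - 3135542224932) = 683598/(-3135542224932 + √1794063)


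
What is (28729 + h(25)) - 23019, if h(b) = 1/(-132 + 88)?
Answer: 251239/44 ≈ 5710.0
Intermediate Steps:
h(b) = -1/44 (h(b) = 1/(-44) = -1/44)
(28729 + h(25)) - 23019 = (28729 - 1/44) - 23019 = 1264075/44 - 23019 = 251239/44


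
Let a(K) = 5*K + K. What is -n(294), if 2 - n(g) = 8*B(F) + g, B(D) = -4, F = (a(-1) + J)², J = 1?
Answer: 260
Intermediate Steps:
a(K) = 6*K
F = 25 (F = (6*(-1) + 1)² = (-6 + 1)² = (-5)² = 25)
n(g) = 34 - g (n(g) = 2 - (8*(-4) + g) = 2 - (-32 + g) = 2 + (32 - g) = 34 - g)
-n(294) = -(34 - 1*294) = -(34 - 294) = -1*(-260) = 260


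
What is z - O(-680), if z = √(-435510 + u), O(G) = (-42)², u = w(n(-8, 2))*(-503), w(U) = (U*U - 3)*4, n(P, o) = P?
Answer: -1764 + I*√558242 ≈ -1764.0 + 747.16*I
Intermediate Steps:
w(U) = -12 + 4*U² (w(U) = (U² - 3)*4 = (-3 + U²)*4 = -12 + 4*U²)
u = -122732 (u = (-12 + 4*(-8)²)*(-503) = (-12 + 4*64)*(-503) = (-12 + 256)*(-503) = 244*(-503) = -122732)
O(G) = 1764
z = I*√558242 (z = √(-435510 - 122732) = √(-558242) = I*√558242 ≈ 747.16*I)
z - O(-680) = I*√558242 - 1*1764 = I*√558242 - 1764 = -1764 + I*√558242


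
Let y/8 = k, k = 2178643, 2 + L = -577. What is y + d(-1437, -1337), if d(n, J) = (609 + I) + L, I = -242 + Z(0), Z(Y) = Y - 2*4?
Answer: 17428924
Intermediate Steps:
L = -579 (L = -2 - 577 = -579)
Z(Y) = -8 + Y (Z(Y) = Y - 8 = -8 + Y)
I = -250 (I = -242 + (-8 + 0) = -242 - 8 = -250)
y = 17429144 (y = 8*2178643 = 17429144)
d(n, J) = -220 (d(n, J) = (609 - 250) - 579 = 359 - 579 = -220)
y + d(-1437, -1337) = 17429144 - 220 = 17428924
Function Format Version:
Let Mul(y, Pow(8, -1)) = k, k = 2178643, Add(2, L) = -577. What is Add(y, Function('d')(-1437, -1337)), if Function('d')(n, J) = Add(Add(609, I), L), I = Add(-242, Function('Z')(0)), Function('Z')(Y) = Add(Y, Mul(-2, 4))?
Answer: 17428924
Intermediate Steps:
L = -579 (L = Add(-2, -577) = -579)
Function('Z')(Y) = Add(-8, Y) (Function('Z')(Y) = Add(Y, -8) = Add(-8, Y))
I = -250 (I = Add(-242, Add(-8, 0)) = Add(-242, -8) = -250)
y = 17429144 (y = Mul(8, 2178643) = 17429144)
Function('d')(n, J) = -220 (Function('d')(n, J) = Add(Add(609, -250), -579) = Add(359, -579) = -220)
Add(y, Function('d')(-1437, -1337)) = Add(17429144, -220) = 17428924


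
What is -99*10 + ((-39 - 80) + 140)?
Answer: -969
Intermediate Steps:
-99*10 + ((-39 - 80) + 140) = -990 + (-119 + 140) = -990 + 21 = -969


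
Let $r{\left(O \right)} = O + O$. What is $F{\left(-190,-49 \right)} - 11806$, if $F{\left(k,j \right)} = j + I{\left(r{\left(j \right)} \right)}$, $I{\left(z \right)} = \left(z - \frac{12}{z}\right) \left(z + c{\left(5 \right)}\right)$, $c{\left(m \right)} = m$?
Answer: $- \frac{134867}{49} \approx -2752.4$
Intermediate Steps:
$r{\left(O \right)} = 2 O$
$I{\left(z \right)} = \left(5 + z\right) \left(z - \frac{12}{z}\right)$ ($I{\left(z \right)} = \left(z - \frac{12}{z}\right) \left(z + 5\right) = \left(z - \frac{12}{z}\right) \left(5 + z\right) = \left(5 + z\right) \left(z - \frac{12}{z}\right)$)
$F{\left(k,j \right)} = -12 - \frac{30}{j} + 4 j^{2} + 11 j$ ($F{\left(k,j \right)} = j - \left(12 - 4 j^{2} + 60 \frac{1}{2 j} - 10 j\right) = j + \left(-12 + 4 j^{2} - 60 \frac{1}{2 j} + 10 j\right) = j + \left(-12 + 4 j^{2} - \frac{30}{j} + 10 j\right) = j + \left(-12 - \frac{30}{j} + 4 j^{2} + 10 j\right) = -12 - \frac{30}{j} + 4 j^{2} + 11 j$)
$F{\left(-190,-49 \right)} - 11806 = \left(-12 - \frac{30}{-49} + 4 \left(-49\right)^{2} + 11 \left(-49\right)\right) - 11806 = \left(-12 - - \frac{30}{49} + 4 \cdot 2401 - 539\right) - 11806 = \left(-12 + \frac{30}{49} + 9604 - 539\right) - 11806 = \frac{443627}{49} - 11806 = - \frac{134867}{49}$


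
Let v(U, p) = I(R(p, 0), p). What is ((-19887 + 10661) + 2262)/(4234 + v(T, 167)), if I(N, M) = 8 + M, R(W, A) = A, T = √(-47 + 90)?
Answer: -6964/4409 ≈ -1.5795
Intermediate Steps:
T = √43 ≈ 6.5574
v(U, p) = 8 + p
((-19887 + 10661) + 2262)/(4234 + v(T, 167)) = ((-19887 + 10661) + 2262)/(4234 + (8 + 167)) = (-9226 + 2262)/(4234 + 175) = -6964/4409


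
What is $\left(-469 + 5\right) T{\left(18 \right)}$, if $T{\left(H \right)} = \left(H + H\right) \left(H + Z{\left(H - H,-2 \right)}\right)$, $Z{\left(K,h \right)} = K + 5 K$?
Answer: $-300672$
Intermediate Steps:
$Z{\left(K,h \right)} = 6 K$
$T{\left(H \right)} = 2 H^{2}$ ($T{\left(H \right)} = \left(H + H\right) \left(H + 6 \left(H - H\right)\right) = 2 H \left(H + 6 \cdot 0\right) = 2 H \left(H + 0\right) = 2 H H = 2 H^{2}$)
$\left(-469 + 5\right) T{\left(18 \right)} = \left(-469 + 5\right) 2 \cdot 18^{2} = - 464 \cdot 2 \cdot 324 = \left(-464\right) 648 = -300672$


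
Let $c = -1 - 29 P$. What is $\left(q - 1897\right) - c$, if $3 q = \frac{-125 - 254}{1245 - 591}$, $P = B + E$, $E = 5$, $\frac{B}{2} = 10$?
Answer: $- \frac{2297881}{1962} \approx -1171.2$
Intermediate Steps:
$B = 20$ ($B = 2 \cdot 10 = 20$)
$P = 25$ ($P = 20 + 5 = 25$)
$q = - \frac{379}{1962}$ ($q = \frac{\left(-125 - 254\right) \frac{1}{1245 - 591}}{3} = \frac{\left(-379\right) \frac{1}{654}}{3} = \frac{1}{3} \left(- \frac{379}{654}\right) = - \frac{379}{1962} \approx -0.19317$)
$c = -726$ ($c = -1 - 725 = -726$)
$\left(q - 1897\right) - c = \left(- \frac{379}{1962} - 1897\right) - -726 = - \frac{3722293}{1962} + 726 = - \frac{2297881}{1962}$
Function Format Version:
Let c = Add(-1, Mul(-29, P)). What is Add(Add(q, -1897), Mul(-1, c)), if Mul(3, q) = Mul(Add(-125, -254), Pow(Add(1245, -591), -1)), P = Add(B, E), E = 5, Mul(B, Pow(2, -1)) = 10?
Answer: Rational(-2297881, 1962) ≈ -1171.2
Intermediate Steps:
B = 20 (B = Mul(2, 10) = 20)
P = 25 (P = Add(20, 5) = 25)
q = Rational(-379, 1962) (q = Mul(Rational(1, 3), Mul(Add(-125, -254), Pow(Add(1245, -591), -1))) = Mul(Rational(1, 3), Mul(-379, Pow(654, -1))) = Mul(Rational(1, 3), Mul(-379, Rational(1, 654))) = Mul(Rational(1, 3), Rational(-379, 654)) = Rational(-379, 1962) ≈ -0.19317)
c = -726 (c = Add(-1, Mul(-29, 25)) = Add(-1, -725) = -726)
Add(Add(q, -1897), Mul(-1, c)) = Add(Add(Rational(-379, 1962), -1897), Mul(-1, -726)) = Add(Rational(-3722293, 1962), 726) = Rational(-2297881, 1962)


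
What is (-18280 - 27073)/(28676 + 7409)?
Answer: -6479/5155 ≈ -1.2568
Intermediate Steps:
(-18280 - 27073)/(28676 + 7409) = -45353/36085 = -45353*1/36085 = -6479/5155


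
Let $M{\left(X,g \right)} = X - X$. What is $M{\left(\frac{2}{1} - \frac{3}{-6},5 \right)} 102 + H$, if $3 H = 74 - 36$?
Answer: $\frac{38}{3} \approx 12.667$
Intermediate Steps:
$H = \frac{38}{3}$ ($H = \frac{74 - 36}{3} = \frac{1}{3} \cdot 38 = \frac{38}{3} \approx 12.667$)
$M{\left(X,g \right)} = 0$
$M{\left(\frac{2}{1} - \frac{3}{-6},5 \right)} 102 + H = 0 \cdot 102 + \frac{38}{3} = 0 + \frac{38}{3} = \frac{38}{3}$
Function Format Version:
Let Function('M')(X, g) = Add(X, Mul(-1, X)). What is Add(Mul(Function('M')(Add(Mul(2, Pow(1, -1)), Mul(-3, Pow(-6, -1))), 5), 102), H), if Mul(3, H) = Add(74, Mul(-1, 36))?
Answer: Rational(38, 3) ≈ 12.667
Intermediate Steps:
H = Rational(38, 3) (H = Mul(Rational(1, 3), Add(74, Mul(-1, 36))) = Mul(Rational(1, 3), Add(74, -36)) = Mul(Rational(1, 3), 38) = Rational(38, 3) ≈ 12.667)
Function('M')(X, g) = 0
Add(Mul(Function('M')(Add(Mul(2, Pow(1, -1)), Mul(-3, Pow(-6, -1))), 5), 102), H) = Add(Mul(0, 102), Rational(38, 3)) = Add(0, Rational(38, 3)) = Rational(38, 3)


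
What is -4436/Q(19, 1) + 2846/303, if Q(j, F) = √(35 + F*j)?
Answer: 2846/303 - 2218*√6/9 ≈ -594.27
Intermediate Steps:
-4436/Q(19, 1) + 2846/303 = -4436/√(35 + 1*19) + 2846/303 = -4436/√(35 + 19) + 2846*(1/303) = -4436*√6/18 + 2846/303 = -2218*√6/9 + 2846/303 = 2846/303 - 2218*√6/9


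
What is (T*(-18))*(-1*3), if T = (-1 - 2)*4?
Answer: -648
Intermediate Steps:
T = -12 (T = -3*4 = -12)
(T*(-18))*(-1*3) = (-12*(-18))*(-1*3) = 216*(-3) = -648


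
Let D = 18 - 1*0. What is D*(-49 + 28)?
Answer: -378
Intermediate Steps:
D = 18 (D = 18 + 0 = 18)
D*(-49 + 28) = 18*(-49 + 28) = 18*(-21) = -378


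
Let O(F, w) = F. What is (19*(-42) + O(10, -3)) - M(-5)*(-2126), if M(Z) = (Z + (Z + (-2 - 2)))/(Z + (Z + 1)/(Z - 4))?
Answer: 235568/41 ≈ 5745.6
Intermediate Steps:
M(Z) = (-4 + 2*Z)/(Z + (1 + Z)/(-4 + Z)) (M(Z) = (Z + (Z - 4))/(Z + (1 + Z)/(-4 + Z)) = (Z + (-4 + Z))/(Z + (1 + Z)/(-4 + Z)) = (-4 + 2*Z)/(Z + (1 + Z)/(-4 + Z)))
(19*(-42) + O(10, -3)) - M(-5)*(-2126) = (19*(-42) + 10) - 2*(8 + (-5)**2 - 6*(-5))/(1 + (-5)**2 - 3*(-5))*(-2126) = (-798 + 10) - 2*(8 + 25 + 30)/(1 + 25 + 15)*(-2126) = -788 - 2*63/41*(-2126) = -788 - 2*(1/41)*63*(-2126) = -788 - 126*(-2126)/41 = -788 - 1*(-267876/41) = -788 + 267876/41 = 235568/41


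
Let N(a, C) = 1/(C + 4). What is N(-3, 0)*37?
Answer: 37/4 ≈ 9.2500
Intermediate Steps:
N(a, C) = 1/(4 + C)
N(-3, 0)*37 = 37/(4 + 0) = 37/4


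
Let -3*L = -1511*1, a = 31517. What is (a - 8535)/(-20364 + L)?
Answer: -68946/59581 ≈ -1.1572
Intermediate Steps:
L = 1511/3 (L = -(-1511)/3 = -1/3*(-1511) = 1511/3 ≈ 503.67)
(a - 8535)/(-20364 + L) = (31517 - 8535)/(-20364 + 1511/3) = 22982/(-59581/3) = 22982*(-3/59581) = -68946/59581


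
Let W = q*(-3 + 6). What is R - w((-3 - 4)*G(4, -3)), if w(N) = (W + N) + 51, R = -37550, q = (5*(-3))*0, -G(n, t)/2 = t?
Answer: -37559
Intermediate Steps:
G(n, t) = -2*t
q = 0 (q = -15*0 = 0)
W = 0 (W = 0*(-3 + 6) = 0*3 = 0)
w(N) = 51 + N (w(N) = (0 + N) + 51 = N + 51 = 51 + N)
R - w((-3 - 4)*G(4, -3)) = -37550 - (51 + (-3 - 4)*(-2*(-3))) = -37550 - (51 - 7*6) = -37550 - (51 - 42) = -37550 - 1*9 = -37550 - 9 = -37559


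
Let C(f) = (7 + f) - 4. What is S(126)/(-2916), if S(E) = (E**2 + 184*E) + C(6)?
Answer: -1447/108 ≈ -13.398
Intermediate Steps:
C(f) = 3 + f
S(E) = 9 + E**2 + 184*E (S(E) = (E**2 + 184*E) + (3 + 6) = (E**2 + 184*E) + 9 = 9 + E**2 + 184*E)
S(126)/(-2916) = (9 + 126**2 + 184*126)/(-2916) = (9 + 15876 + 23184)*(-1/2916) = 39069*(-1/2916) = -1447/108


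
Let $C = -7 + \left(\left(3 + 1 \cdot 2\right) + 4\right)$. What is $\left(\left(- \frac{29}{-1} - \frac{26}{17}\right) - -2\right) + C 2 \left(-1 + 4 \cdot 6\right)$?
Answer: $\frac{2065}{17} \approx 121.47$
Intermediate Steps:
$C = 2$ ($C = -7 + \left(\left(3 + 2\right) + 4\right) = -7 + \left(5 + 4\right) = -7 + 9 = 2$)
$\left(\left(- \frac{29}{-1} - \frac{26}{17}\right) - -2\right) + C 2 \left(-1 + 4 \cdot 6\right) = \left(\left(- \frac{29}{-1} - \frac{26}{17}\right) - -2\right) + 2 \cdot 2 \left(-1 + 4 \cdot 6\right) = \left(\left(\left(-29\right) \left(-1\right) - \frac{26}{17}\right) + 2\right) + 4 \left(-1 + 24\right) = \left(\left(29 - \frac{26}{17}\right) + 2\right) + 4 \cdot 23 = \left(\frac{467}{17} + 2\right) + 92 = \frac{501}{17} + 92 = \frac{2065}{17}$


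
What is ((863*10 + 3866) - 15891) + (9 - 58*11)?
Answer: -4024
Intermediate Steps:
((863*10 + 3866) - 15891) + (9 - 58*11) = ((8630 + 3866) - 15891) + (9 - 638) = (12496 - 15891) - 629 = -3395 - 629 = -4024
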